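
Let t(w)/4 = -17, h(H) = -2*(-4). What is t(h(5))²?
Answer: 4624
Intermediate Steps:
h(H) = 8
t(w) = -68 (t(w) = 4*(-17) = -68)
t(h(5))² = (-68)² = 4624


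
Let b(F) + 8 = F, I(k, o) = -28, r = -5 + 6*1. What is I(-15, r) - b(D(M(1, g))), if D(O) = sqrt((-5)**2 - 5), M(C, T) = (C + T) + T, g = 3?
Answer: -20 - 2*sqrt(5) ≈ -24.472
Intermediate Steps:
r = 1 (r = -5 + 6 = 1)
M(C, T) = C + 2*T
D(O) = 2*sqrt(5) (D(O) = sqrt(25 - 5) = sqrt(20) = 2*sqrt(5))
b(F) = -8 + F
I(-15, r) - b(D(M(1, g))) = -28 - (-8 + 2*sqrt(5)) = -28 + (8 - 2*sqrt(5)) = -20 - 2*sqrt(5)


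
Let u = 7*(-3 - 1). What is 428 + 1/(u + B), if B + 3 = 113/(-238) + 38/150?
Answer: 238507834/557303 ≈ 427.97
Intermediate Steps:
B = -57503/17850 (B = -3 + (113/(-238) + 38/150) = -3 + (113*(-1/238) + 38*(1/150)) = -3 + (-113/238 + 19/75) = -3 - 3953/17850 = -57503/17850 ≈ -3.2215)
u = -28 (u = 7*(-4) = -28)
428 + 1/(u + B) = 428 + 1/(-28 - 57503/17850) = 428 + 1/(-557303/17850) = 428 - 17850/557303 = 238507834/557303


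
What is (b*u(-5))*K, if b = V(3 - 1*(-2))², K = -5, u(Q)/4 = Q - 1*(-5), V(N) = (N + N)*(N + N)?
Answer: 0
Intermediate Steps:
V(N) = 4*N² (V(N) = (2*N)*(2*N) = 4*N²)
u(Q) = 20 + 4*Q (u(Q) = 4*(Q - 1*(-5)) = 4*(Q + 5) = 4*(5 + Q) = 20 + 4*Q)
b = 10000 (b = (4*(3 - 1*(-2))²)² = (4*(3 + 2)²)² = (4*5²)² = (4*25)² = 100² = 10000)
(b*u(-5))*K = (10000*(20 + 4*(-5)))*(-5) = (10000*(20 - 20))*(-5) = (10000*0)*(-5) = 0*(-5) = 0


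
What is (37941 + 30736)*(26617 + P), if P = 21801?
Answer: 3325202986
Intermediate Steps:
(37941 + 30736)*(26617 + P) = (37941 + 30736)*(26617 + 21801) = 68677*48418 = 3325202986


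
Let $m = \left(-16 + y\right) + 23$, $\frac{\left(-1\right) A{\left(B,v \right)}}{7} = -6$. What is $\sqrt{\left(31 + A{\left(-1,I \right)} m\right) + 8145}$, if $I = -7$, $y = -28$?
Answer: $\sqrt{7294} \approx 85.405$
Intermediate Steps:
$A{\left(B,v \right)} = 42$ ($A{\left(B,v \right)} = \left(-7\right) \left(-6\right) = 42$)
$m = -21$ ($m = \left(-16 - 28\right) + 23 = -44 + 23 = -21$)
$\sqrt{\left(31 + A{\left(-1,I \right)} m\right) + 8145} = \sqrt{\left(31 + 42 \left(-21\right)\right) + 8145} = \sqrt{\left(31 - 882\right) + 8145} = \sqrt{-851 + 8145} = \sqrt{7294}$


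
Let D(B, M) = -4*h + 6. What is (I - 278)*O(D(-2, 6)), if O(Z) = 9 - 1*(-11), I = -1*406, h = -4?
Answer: -13680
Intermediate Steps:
D(B, M) = 22 (D(B, M) = -4*(-4) + 6 = 16 + 6 = 22)
I = -406
O(Z) = 20 (O(Z) = 9 + 11 = 20)
(I - 278)*O(D(-2, 6)) = (-406 - 278)*20 = -684*20 = -13680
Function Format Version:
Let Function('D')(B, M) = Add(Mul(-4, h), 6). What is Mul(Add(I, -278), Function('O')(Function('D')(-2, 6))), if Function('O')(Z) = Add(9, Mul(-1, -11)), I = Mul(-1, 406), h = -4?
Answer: -13680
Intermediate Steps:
Function('D')(B, M) = 22 (Function('D')(B, M) = Add(Mul(-4, -4), 6) = Add(16, 6) = 22)
I = -406
Function('O')(Z) = 20 (Function('O')(Z) = Add(9, 11) = 20)
Mul(Add(I, -278), Function('O')(Function('D')(-2, 6))) = Mul(Add(-406, -278), 20) = Mul(-684, 20) = -13680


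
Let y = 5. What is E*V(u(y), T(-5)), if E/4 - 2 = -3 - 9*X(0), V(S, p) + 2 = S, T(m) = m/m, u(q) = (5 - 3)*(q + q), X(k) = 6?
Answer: -3960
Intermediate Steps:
u(q) = 4*q (u(q) = 2*(2*q) = 4*q)
T(m) = 1
V(S, p) = -2 + S
E = -220 (E = 8 + 4*(-3 - 9*6) = 8 + 4*(-3 - 54) = 8 + 4*(-57) = 8 - 228 = -220)
E*V(u(y), T(-5)) = -220*(-2 + 4*5) = -220*(-2 + 20) = -220*18 = -3960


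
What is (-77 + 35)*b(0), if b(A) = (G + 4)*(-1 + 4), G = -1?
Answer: -378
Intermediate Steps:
b(A) = 9 (b(A) = (-1 + 4)*(-1 + 4) = 3*3 = 9)
(-77 + 35)*b(0) = (-77 + 35)*9 = -42*9 = -378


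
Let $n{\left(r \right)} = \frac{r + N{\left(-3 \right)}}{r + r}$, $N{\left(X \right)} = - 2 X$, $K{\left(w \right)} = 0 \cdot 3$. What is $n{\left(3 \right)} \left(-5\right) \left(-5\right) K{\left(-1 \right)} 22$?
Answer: $0$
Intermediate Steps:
$K{\left(w \right)} = 0$
$n{\left(r \right)} = \frac{6 + r}{2 r}$ ($n{\left(r \right)} = \frac{r - -6}{r + r} = \frac{r + 6}{2 r} = \left(6 + r\right) \frac{1}{2 r} = \frac{6 + r}{2 r}$)
$n{\left(3 \right)} \left(-5\right) \left(-5\right) K{\left(-1 \right)} 22 = \frac{6 + 3}{2 \cdot 3} \left(-5\right) \left(-5\right) 0 \cdot 22 = \frac{1}{2} \cdot \frac{1}{3} \cdot 9 \cdot 25 \cdot 0 \cdot 22 = \frac{3}{2} \cdot 0 \cdot 22 = 0 \cdot 22 = 0$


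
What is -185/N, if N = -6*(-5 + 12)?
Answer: 185/42 ≈ 4.4048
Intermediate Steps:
N = -42 (N = -6*7 = -42)
-185/N = -185/(-42) = -185*(-1/42) = 185/42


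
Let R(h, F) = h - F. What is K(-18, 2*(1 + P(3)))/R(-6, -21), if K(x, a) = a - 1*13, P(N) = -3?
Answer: -17/15 ≈ -1.1333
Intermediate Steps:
K(x, a) = -13 + a (K(x, a) = a - 13 = -13 + a)
K(-18, 2*(1 + P(3)))/R(-6, -21) = (-13 + 2*(1 - 3))/(-6 - 1*(-21)) = (-13 + 2*(-2))/(-6 + 21) = (-13 - 4)/15 = -17*1/15 = -17/15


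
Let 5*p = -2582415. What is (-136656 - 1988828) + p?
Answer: -2641967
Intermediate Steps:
p = -516483 (p = (1/5)*(-2582415) = -516483)
(-136656 - 1988828) + p = (-136656 - 1988828) - 516483 = -2125484 - 516483 = -2641967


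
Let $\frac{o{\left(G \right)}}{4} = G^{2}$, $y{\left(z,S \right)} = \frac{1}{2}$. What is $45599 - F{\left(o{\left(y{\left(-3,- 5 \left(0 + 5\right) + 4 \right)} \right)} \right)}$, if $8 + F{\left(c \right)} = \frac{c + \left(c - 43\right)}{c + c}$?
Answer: $\frac{91255}{2} \approx 45628.0$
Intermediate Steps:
$y{\left(z,S \right)} = \frac{1}{2}$
$o{\left(G \right)} = 4 G^{2}$
$F{\left(c \right)} = -8 + \frac{-43 + 2 c}{2 c}$ ($F{\left(c \right)} = -8 + \frac{c + \left(c - 43\right)}{c + c} = -8 + \frac{c + \left(-43 + c\right)}{2 c} = -8 + \left(-43 + 2 c\right) \frac{1}{2 c} = -8 + \frac{-43 + 2 c}{2 c}$)
$45599 - F{\left(o{\left(y{\left(-3,- 5 \left(0 + 5\right) + 4 \right)} \right)} \right)} = 45599 - \left(-7 - \frac{43}{2 \cdot \frac{4}{4}}\right) = 45599 - \left(-7 - \frac{43}{2 \cdot 4 \cdot \frac{1}{4}}\right) = 45599 - \left(-7 - \frac{43}{2 \cdot 1}\right) = 45599 - \left(-7 - \frac{43}{2}\right) = 45599 - - \frac{57}{2} = 45599 + \frac{57}{2} = \frac{91255}{2}$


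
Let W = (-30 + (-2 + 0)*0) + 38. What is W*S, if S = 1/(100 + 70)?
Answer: 4/85 ≈ 0.047059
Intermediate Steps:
W = 8 (W = (-30 - 2*0) + 38 = (-30 + 0) + 38 = -30 + 38 = 8)
S = 1/170 ≈ 0.0058824
W*S = 8*(1/170) = 4/85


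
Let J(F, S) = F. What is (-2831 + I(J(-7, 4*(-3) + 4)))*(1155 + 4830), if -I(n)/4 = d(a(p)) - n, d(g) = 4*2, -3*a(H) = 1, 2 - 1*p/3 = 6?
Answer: -17302635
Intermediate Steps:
p = -12 (p = 6 - 3*6 = 6 - 18 = -12)
a(H) = -⅓ (a(H) = -⅓*1 = -⅓)
d(g) = 8
I(n) = -32 + 4*n (I(n) = -4*(8 - n) = -32 + 4*n)
(-2831 + I(J(-7, 4*(-3) + 4)))*(1155 + 4830) = (-2831 + (-32 + 4*(-7)))*(1155 + 4830) = (-2831 + (-32 - 28))*5985 = (-2831 - 60)*5985 = -2891*5985 = -17302635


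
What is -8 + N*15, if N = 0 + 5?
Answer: 67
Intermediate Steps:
N = 5
-8 + N*15 = -8 + 5*15 = -8 + 75 = 67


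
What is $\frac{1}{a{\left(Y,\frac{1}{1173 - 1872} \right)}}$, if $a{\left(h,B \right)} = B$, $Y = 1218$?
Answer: $-699$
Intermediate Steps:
$\frac{1}{a{\left(Y,\frac{1}{1173 - 1872} \right)}} = \frac{1}{\frac{1}{1173 - 1872}} = \frac{1}{\frac{1}{-699}} = \frac{1}{- \frac{1}{699}} = -699$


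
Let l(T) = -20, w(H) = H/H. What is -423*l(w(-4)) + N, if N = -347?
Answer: 8113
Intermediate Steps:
w(H) = 1
-423*l(w(-4)) + N = -423*(-20) - 347 = 8460 - 347 = 8113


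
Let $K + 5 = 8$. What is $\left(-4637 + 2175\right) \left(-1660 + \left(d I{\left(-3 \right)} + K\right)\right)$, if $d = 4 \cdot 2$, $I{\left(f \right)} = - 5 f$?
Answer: $3784094$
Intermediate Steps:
$K = 3$ ($K = -5 + 8 = 3$)
$d = 8$
$\left(-4637 + 2175\right) \left(-1660 + \left(d I{\left(-3 \right)} + K\right)\right) = \left(-4637 + 2175\right) \left(-1660 + \left(8 \left(\left(-5\right) \left(-3\right)\right) + 3\right)\right) = - 2462 \left(-1660 + \left(8 \cdot 15 + 3\right)\right) = - 2462 \left(-1660 + \left(120 + 3\right)\right) = - 2462 \left(-1660 + 123\right) = \left(-2462\right) \left(-1537\right) = 3784094$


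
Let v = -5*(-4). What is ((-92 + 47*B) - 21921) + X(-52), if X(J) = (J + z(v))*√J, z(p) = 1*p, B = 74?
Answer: -18535 - 64*I*√13 ≈ -18535.0 - 230.76*I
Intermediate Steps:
v = 20
z(p) = p
X(J) = √J*(20 + J) (X(J) = (J + 20)*√J = (20 + J)*√J = √J*(20 + J))
((-92 + 47*B) - 21921) + X(-52) = ((-92 + 47*74) - 21921) + √(-52)*(20 - 52) = ((-92 + 3478) - 21921) + (2*I*√13)*(-32) = (3386 - 21921) - 64*I*√13 = -18535 - 64*I*√13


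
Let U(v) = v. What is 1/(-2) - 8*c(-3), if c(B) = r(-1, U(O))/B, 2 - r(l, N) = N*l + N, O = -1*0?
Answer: 29/6 ≈ 4.8333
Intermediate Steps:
O = 0
r(l, N) = 2 - N - N*l (r(l, N) = 2 - (N*l + N) = 2 - (N + N*l) = 2 + (-N - N*l) = 2 - N - N*l)
c(B) = 2/B (c(B) = (2 - 1*0 - 1*0*(-1))/B = (2 + 0 + 0)/B = 2/B)
1/(-2) - 8*c(-3) = 1/(-2) - 16/(-3) = -½ - 16*(-1)/3 = -½ - 8*(-⅔) = -½ + 16/3 = 29/6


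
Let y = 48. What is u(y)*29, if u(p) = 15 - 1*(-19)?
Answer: 986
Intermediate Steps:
u(p) = 34 (u(p) = 15 + 19 = 34)
u(y)*29 = 34*29 = 986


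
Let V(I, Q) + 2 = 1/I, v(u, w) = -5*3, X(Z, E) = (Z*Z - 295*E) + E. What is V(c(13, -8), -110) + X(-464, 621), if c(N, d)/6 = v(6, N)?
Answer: 2944799/90 ≈ 32720.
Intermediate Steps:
X(Z, E) = Z² - 294*E (X(Z, E) = (Z² - 295*E) + E = Z² - 294*E)
v(u, w) = -15
c(N, d) = -90 (c(N, d) = 6*(-15) = -90)
V(I, Q) = -2 + 1/I
V(c(13, -8), -110) + X(-464, 621) = (-2 + 1/(-90)) + ((-464)² - 294*621) = (-2 - 1/90) + (215296 - 182574) = -181/90 + 32722 = 2944799/90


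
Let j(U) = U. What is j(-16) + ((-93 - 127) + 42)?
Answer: -194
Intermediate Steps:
j(-16) + ((-93 - 127) + 42) = -16 + ((-93 - 127) + 42) = -16 + (-220 + 42) = -16 - 178 = -194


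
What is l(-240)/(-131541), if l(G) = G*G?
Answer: -19200/43847 ≈ -0.43789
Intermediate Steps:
l(G) = G²
l(-240)/(-131541) = (-240)²/(-131541) = 57600*(-1/131541) = -19200/43847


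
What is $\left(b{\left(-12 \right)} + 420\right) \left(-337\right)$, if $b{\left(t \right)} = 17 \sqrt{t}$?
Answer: $-141540 - 11458 i \sqrt{3} \approx -1.4154 \cdot 10^{5} - 19846.0 i$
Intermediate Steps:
$\left(b{\left(-12 \right)} + 420\right) \left(-337\right) = \left(17 \sqrt{-12} + 420\right) \left(-337\right) = \left(17 \cdot 2 i \sqrt{3} + 420\right) \left(-337\right) = \left(34 i \sqrt{3} + 420\right) \left(-337\right) = \left(420 + 34 i \sqrt{3}\right) \left(-337\right) = -141540 - 11458 i \sqrt{3}$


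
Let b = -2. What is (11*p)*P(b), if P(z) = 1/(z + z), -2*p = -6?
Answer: -33/4 ≈ -8.2500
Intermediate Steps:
p = 3 (p = -½*(-6) = 3)
P(z) = 1/(2*z)
(11*p)*P(b) = (11*3)*((½)/(-2)) = 33*((½)*(-½)) = 33*(-¼) = -33/4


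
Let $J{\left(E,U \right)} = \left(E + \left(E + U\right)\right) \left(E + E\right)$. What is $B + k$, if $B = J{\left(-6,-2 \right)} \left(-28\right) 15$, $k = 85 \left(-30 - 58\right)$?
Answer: $-78040$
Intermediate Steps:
$J{\left(E,U \right)} = 2 E \left(U + 2 E\right)$ ($J{\left(E,U \right)} = \left(U + 2 E\right) 2 E = 2 E \left(U + 2 E\right)$)
$k = -7480$ ($k = 85 \left(-88\right) = -7480$)
$B = -70560$ ($B = 2 \left(-6\right) \left(-2 + 2 \left(-6\right)\right) \left(-28\right) 15 = 2 \left(-6\right) \left(-2 - 12\right) \left(-28\right) 15 = 2 \left(-6\right) \left(-14\right) \left(-28\right) 15 = 168 \left(-28\right) 15 = \left(-4704\right) 15 = -70560$)
$B + k = -70560 - 7480 = -78040$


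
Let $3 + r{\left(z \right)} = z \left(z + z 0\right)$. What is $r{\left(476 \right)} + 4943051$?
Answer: $5169624$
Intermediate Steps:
$r{\left(z \right)} = -3 + z^{2}$ ($r{\left(z \right)} = -3 + z \left(z + z 0\right) = -3 + z \left(z + 0\right) = -3 + z z = -3 + z^{2}$)
$r{\left(476 \right)} + 4943051 = \left(-3 + 476^{2}\right) + 4943051 = \left(-3 + 226576\right) + 4943051 = 226573 + 4943051 = 5169624$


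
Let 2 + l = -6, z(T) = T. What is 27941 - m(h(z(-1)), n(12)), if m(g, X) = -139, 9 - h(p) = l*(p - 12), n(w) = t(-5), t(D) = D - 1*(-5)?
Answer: 28080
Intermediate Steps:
l = -8 (l = -2 - 6 = -8)
t(D) = 5 + D (t(D) = D + 5 = 5 + D)
n(w) = 0 (n(w) = 5 - 5 = 0)
h(p) = -87 + 8*p (h(p) = 9 - (-8)*(p - 12) = 9 - (-8)*(-12 + p) = 9 - (96 - 8*p) = 9 + (-96 + 8*p) = -87 + 8*p)
27941 - m(h(z(-1)), n(12)) = 27941 - 1*(-139) = 27941 + 139 = 28080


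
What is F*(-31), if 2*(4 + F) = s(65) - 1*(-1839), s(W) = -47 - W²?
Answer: 75671/2 ≈ 37836.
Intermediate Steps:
F = -2441/2 (F = -4 + ((-47 - 1*65²) - 1*(-1839))/2 = -4 + ((-47 - 1*4225) + 1839)/2 = -4 + ((-47 - 4225) + 1839)/2 = -4 + (-4272 + 1839)/2 = -4 + (½)*(-2433) = -4 - 2433/2 = -2441/2 ≈ -1220.5)
F*(-31) = -2441/2*(-31) = 75671/2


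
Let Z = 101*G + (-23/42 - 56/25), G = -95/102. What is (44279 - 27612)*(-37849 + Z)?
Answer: -806365572227/1275 ≈ -6.3244e+8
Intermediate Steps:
G = -95/102 (G = -95*1/102 = -95/102 ≈ -0.93137)
Z = -864442/8925 (Z = 101*(-95/102) + (-23/42 - 56/25) = -9595/102 + (-23*1/42 - 56*1/25) = -9595/102 + (-23/42 - 56/25) = -9595/102 - 2927/1050 = -864442/8925 ≈ -96.856)
(44279 - 27612)*(-37849 + Z) = (44279 - 27612)*(-37849 - 864442/8925) = 16667*(-338666767/8925) = -806365572227/1275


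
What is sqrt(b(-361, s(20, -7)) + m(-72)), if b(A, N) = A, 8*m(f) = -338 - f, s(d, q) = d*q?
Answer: I*sqrt(1577)/2 ≈ 19.856*I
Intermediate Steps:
m(f) = -169/4 - f/8 (m(f) = (-338 - f)/8 = -169/4 - f/8)
sqrt(b(-361, s(20, -7)) + m(-72)) = sqrt(-361 + (-169/4 - 1/8*(-72))) = sqrt(-361 + (-169/4 + 9)) = sqrt(-361 - 133/4) = sqrt(-1577/4) = I*sqrt(1577)/2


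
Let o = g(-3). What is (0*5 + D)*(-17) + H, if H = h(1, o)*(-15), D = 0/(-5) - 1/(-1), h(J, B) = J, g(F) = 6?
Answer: -32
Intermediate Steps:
o = 6
D = 1 (D = 0*(-⅕) - 1*(-1) = 0 + 1 = 1)
H = -15 (H = 1*(-15) = -15)
(0*5 + D)*(-17) + H = (0*5 + 1)*(-17) - 15 = (0 + 1)*(-17) - 15 = 1*(-17) - 15 = -17 - 15 = -32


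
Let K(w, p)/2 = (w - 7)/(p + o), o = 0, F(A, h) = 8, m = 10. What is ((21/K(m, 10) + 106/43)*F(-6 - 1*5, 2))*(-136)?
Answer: -1752768/43 ≈ -40762.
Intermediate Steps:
K(w, p) = 2*(-7 + w)/p (K(w, p) = 2*((w - 7)/(p + 0)) = 2*((-7 + w)/p) = 2*(-7 + w)/p)
((21/K(m, 10) + 106/43)*F(-6 - 1*5, 2))*(-136) = ((21/((2*(-7 + 10)/10)) + 106/43)*8)*(-136) = ((21/((2*(⅒)*3)) + 106*(1/43))*8)*(-136) = ((21/(⅗) + 106/43)*8)*(-136) = ((21*(5/3) + 106/43)*8)*(-136) = ((35 + 106/43)*8)*(-136) = ((1611/43)*8)*(-136) = (12888/43)*(-136) = -1752768/43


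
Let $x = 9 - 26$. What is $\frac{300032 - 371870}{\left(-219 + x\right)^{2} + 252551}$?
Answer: $- \frac{23946}{102749} \approx -0.23305$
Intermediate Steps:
$x = -17$
$\frac{300032 - 371870}{\left(-219 + x\right)^{2} + 252551} = \frac{300032 - 371870}{\left(-219 - 17\right)^{2} + 252551} = - \frac{71838}{\left(-236\right)^{2} + 252551} = - \frac{71838}{55696 + 252551} = - \frac{71838}{308247} = \left(-71838\right) \frac{1}{308247} = - \frac{23946}{102749}$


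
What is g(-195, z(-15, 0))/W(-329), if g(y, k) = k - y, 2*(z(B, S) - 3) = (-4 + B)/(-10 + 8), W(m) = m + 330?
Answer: 811/4 ≈ 202.75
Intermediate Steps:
W(m) = 330 + m
z(B, S) = 4 - B/4 (z(B, S) = 3 + ((-4 + B)/(-10 + 8))/2 = 3 + ((-4 + B)/(-2))/2 = 3 + ((-4 + B)*(-½))/2 = 3 + (2 - B/2)/2 = 3 + (1 - B/4) = 4 - B/4)
g(-195, z(-15, 0))/W(-329) = ((4 - ¼*(-15)) - 1*(-195))/(330 - 329) = ((4 + 15/4) + 195)/1 = (31/4 + 195)*1 = (811/4)*1 = 811/4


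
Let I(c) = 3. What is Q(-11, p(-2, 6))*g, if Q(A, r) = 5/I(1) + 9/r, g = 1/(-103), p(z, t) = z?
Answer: 17/618 ≈ 0.027508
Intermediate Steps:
g = -1/103 ≈ -0.0097087
Q(A, r) = 5/3 + 9/r
Q(-11, p(-2, 6))*g = (5/3 + 9/(-2))*(-1/103) = (5/3 + 9*(-1/2))*(-1/103) = (5/3 - 9/2)*(-1/103) = -17/6*(-1/103) = 17/618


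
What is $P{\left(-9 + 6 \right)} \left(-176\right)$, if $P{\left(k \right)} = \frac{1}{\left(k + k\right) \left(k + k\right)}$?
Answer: $- \frac{44}{9} \approx -4.8889$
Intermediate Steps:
$P{\left(k \right)} = \frac{1}{4 k^{2}}$ ($P{\left(k \right)} = \frac{1}{2 k 2 k} = \frac{1}{4 k^{2}}$)
$P{\left(-9 + 6 \right)} \left(-176\right) = \frac{1}{4 \left(-9 + 6\right)^{2}} \left(-176\right) = \frac{1}{4 \cdot 9} \left(-176\right) = \frac{1}{4} \cdot \frac{1}{9} \left(-176\right) = \frac{1}{36} \left(-176\right) = - \frac{44}{9}$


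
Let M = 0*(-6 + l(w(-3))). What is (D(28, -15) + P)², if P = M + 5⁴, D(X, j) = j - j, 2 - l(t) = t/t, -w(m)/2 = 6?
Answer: 390625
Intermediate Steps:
w(m) = -12 (w(m) = -2*6 = -12)
l(t) = 1 (l(t) = 2 - t/t = 2 - 1*1 = 2 - 1 = 1)
M = 0 (M = 0*(-6 + 1) = 0*(-5) = 0)
D(X, j) = 0
P = 625 (P = 0 + 5⁴ = 0 + 625 = 625)
(D(28, -15) + P)² = (0 + 625)² = 625² = 390625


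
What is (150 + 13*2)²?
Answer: 30976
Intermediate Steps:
(150 + 13*2)² = (150 + 26)² = 176² = 30976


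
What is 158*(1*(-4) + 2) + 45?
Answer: -271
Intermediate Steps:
158*(1*(-4) + 2) + 45 = 158*(-4 + 2) + 45 = 158*(-2) + 45 = -316 + 45 = -271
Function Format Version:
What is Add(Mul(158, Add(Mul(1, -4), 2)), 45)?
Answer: -271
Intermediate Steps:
Add(Mul(158, Add(Mul(1, -4), 2)), 45) = Add(Mul(158, Add(-4, 2)), 45) = Add(Mul(158, -2), 45) = Add(-316, 45) = -271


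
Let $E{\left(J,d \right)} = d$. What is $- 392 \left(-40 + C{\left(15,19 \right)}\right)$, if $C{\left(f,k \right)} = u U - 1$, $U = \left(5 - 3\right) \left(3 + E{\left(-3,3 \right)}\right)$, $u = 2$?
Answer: $6664$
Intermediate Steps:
$U = 12$ ($U = \left(5 - 3\right) \left(3 + 3\right) = 2 \cdot 6 = 12$)
$C{\left(f,k \right)} = 23$ ($C{\left(f,k \right)} = 2 \cdot 12 - 1 = 24 - 1 = 23$)
$- 392 \left(-40 + C{\left(15,19 \right)}\right) = - 392 \left(-40 + 23\right) = \left(-392\right) \left(-17\right) = 6664$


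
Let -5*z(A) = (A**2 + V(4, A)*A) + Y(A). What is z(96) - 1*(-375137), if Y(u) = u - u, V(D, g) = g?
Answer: 1857253/5 ≈ 3.7145e+5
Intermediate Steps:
Y(u) = 0
z(A) = -2*A**2/5 (z(A) = -((A**2 + A*A) + 0)/5 = -((A**2 + A**2) + 0)/5 = -(2*A**2 + 0)/5 = -2*A**2/5)
z(96) - 1*(-375137) = -2/5*96**2 - 1*(-375137) = -2/5*9216 + 375137 = -18432/5 + 375137 = 1857253/5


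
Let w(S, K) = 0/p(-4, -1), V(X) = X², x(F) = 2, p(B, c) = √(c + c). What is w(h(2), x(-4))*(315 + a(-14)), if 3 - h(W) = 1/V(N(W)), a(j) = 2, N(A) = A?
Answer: 0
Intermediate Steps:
p(B, c) = √2*√c (p(B, c) = √(2*c) = √2*√c)
h(W) = 3 - 1/W² (h(W) = 3 - 1/(W²) = 3 - 1/W²)
w(S, K) = 0 (w(S, K) = 0/((√2*√(-1))) = 0/((√2*I)) = 0/((I*√2)) = 0*(-I*√2/2) = 0)
w(h(2), x(-4))*(315 + a(-14)) = 0*(315 + 2) = 0*317 = 0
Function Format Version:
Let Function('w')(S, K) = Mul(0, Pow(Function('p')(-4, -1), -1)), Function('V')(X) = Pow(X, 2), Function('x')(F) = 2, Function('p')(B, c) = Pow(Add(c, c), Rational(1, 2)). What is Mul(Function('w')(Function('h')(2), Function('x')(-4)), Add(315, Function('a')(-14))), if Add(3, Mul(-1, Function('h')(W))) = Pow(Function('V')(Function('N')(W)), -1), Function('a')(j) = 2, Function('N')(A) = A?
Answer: 0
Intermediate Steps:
Function('p')(B, c) = Mul(Pow(2, Rational(1, 2)), Pow(c, Rational(1, 2))) (Function('p')(B, c) = Pow(Mul(2, c), Rational(1, 2)) = Mul(Pow(2, Rational(1, 2)), Pow(c, Rational(1, 2))))
Function('h')(W) = Add(3, Mul(-1, Pow(W, -2))) (Function('h')(W) = Add(3, Mul(-1, Pow(Pow(W, 2), -1))) = Add(3, Mul(-1, Pow(W, -2))))
Function('w')(S, K) = 0 (Function('w')(S, K) = Mul(0, Pow(Mul(Pow(2, Rational(1, 2)), Pow(-1, Rational(1, 2))), -1)) = Mul(0, Pow(Mul(Pow(2, Rational(1, 2)), I), -1)) = Mul(0, Pow(Mul(I, Pow(2, Rational(1, 2))), -1)) = Mul(0, Mul(Rational(-1, 2), I, Pow(2, Rational(1, 2)))) = 0)
Mul(Function('w')(Function('h')(2), Function('x')(-4)), Add(315, Function('a')(-14))) = Mul(0, Add(315, 2)) = Mul(0, 317) = 0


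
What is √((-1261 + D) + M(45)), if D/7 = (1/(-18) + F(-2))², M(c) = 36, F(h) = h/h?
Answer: I*√394877/18 ≈ 34.911*I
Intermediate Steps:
F(h) = 1
D = 2023/324 (D = 7*(1/(-18) + 1)² = 7*(-1/18 + 1)² = 7*(17/18)² = 7*(289/324) = 2023/324 ≈ 6.2438)
√((-1261 + D) + M(45)) = √((-1261 + 2023/324) + 36) = √(-406541/324 + 36) = √(-394877/324) = I*√394877/18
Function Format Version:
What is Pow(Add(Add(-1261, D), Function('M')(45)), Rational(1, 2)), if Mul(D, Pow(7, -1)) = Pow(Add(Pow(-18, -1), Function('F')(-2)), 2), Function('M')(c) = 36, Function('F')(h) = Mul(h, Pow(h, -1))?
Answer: Mul(Rational(1, 18), I, Pow(394877, Rational(1, 2))) ≈ Mul(34.911, I)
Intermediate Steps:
Function('F')(h) = 1
D = Rational(2023, 324) (D = Mul(7, Pow(Add(Pow(-18, -1), 1), 2)) = Mul(7, Pow(Add(Rational(-1, 18), 1), 2)) = Mul(7, Pow(Rational(17, 18), 2)) = Mul(7, Rational(289, 324)) = Rational(2023, 324) ≈ 6.2438)
Pow(Add(Add(-1261, D), Function('M')(45)), Rational(1, 2)) = Pow(Add(Add(-1261, Rational(2023, 324)), 36), Rational(1, 2)) = Pow(Add(Rational(-406541, 324), 36), Rational(1, 2)) = Pow(Rational(-394877, 324), Rational(1, 2)) = Mul(Rational(1, 18), I, Pow(394877, Rational(1, 2)))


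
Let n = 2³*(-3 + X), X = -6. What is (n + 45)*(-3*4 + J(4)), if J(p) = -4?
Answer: 432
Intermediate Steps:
n = -72 (n = 2³*(-3 - 6) = 8*(-9) = -72)
(n + 45)*(-3*4 + J(4)) = (-72 + 45)*(-3*4 - 4) = -27*(-12 - 4) = -27*(-16) = 432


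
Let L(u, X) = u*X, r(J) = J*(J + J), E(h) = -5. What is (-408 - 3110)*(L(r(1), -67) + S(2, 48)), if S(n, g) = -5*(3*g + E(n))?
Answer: 2916422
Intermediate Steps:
S(n, g) = 25 - 15*g (S(n, g) = -5*(3*g - 5) = -5*(-5 + 3*g) = 25 - 15*g)
r(J) = 2*J² (r(J) = J*(2*J) = 2*J²)
L(u, X) = X*u
(-408 - 3110)*(L(r(1), -67) + S(2, 48)) = (-408 - 3110)*(-134*1² + (25 - 15*48)) = -3518*(-134 + (25 - 720)) = -3518*(-67*2 - 695) = -3518*(-134 - 695) = -3518*(-829) = 2916422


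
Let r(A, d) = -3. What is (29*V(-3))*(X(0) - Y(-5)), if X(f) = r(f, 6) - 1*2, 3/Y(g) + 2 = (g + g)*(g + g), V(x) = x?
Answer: 42891/98 ≈ 437.66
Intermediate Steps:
Y(g) = 3/(-2 + 4*g²) (Y(g) = 3/(-2 + (g + g)*(g + g)) = 3/(-2 + (2*g)*(2*g)) = 3/(-2 + 4*g²))
X(f) = -5 (X(f) = -3 - 1*2 = -3 - 2 = -5)
(29*V(-3))*(X(0) - Y(-5)) = (29*(-3))*(-5 - 3/(2*(-1 + 2*(-5)²))) = -87*(-5 - 3/(2*(-1 + 2*25))) = -87*(-5 - 3/(2*(-1 + 50))) = -87*(-5 - 3/(2*49)) = -87*(-5 - 1*3/98) = -87*(-5 - 3/98) = -87*(-493/98) = 42891/98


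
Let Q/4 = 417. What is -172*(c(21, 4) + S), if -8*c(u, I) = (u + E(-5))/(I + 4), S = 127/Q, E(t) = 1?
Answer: 153553/3336 ≈ 46.029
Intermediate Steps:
Q = 1668 (Q = 4*417 = 1668)
S = 127/1668 ≈ 0.076139
c(u, I) = -(1 + u)/(8*(4 + I)) (c(u, I) = -(u + 1)/(8*(I + 4)) = -(1 + u)/(8*(4 + I)))
-172*(c(21, 4) + S) = -172*((-1 - 1*21)/(8*(4 + 4)) + 127/1668) = -172*((⅛)*(-1 - 21)/8 + 127/1668) = -172*((⅛)*(⅛)*(-22) + 127/1668) = -172*(-11/32 + 127/1668) = -172*(-3571/13344) = 153553/3336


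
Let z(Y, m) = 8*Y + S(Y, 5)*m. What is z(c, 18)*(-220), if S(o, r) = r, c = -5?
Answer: -11000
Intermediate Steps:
z(Y, m) = 5*m + 8*Y (z(Y, m) = 8*Y + 5*m = 5*m + 8*Y)
z(c, 18)*(-220) = (5*18 + 8*(-5))*(-220) = (90 - 40)*(-220) = 50*(-220) = -11000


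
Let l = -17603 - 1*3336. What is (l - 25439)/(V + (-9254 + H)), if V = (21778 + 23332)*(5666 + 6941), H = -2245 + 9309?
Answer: -23189/284349790 ≈ -8.1551e-5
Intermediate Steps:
H = 7064
V = 568701770 (V = 45110*12607 = 568701770)
l = -20939 (l = -17603 - 3336 = -20939)
(l - 25439)/(V + (-9254 + H)) = (-20939 - 25439)/(568701770 + (-9254 + 7064)) = -46378/(568701770 - 2190) = -46378/568699580 = -46378*1/568699580 = -23189/284349790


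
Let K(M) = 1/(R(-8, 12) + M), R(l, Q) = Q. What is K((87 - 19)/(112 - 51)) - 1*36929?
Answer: -29543139/800 ≈ -36929.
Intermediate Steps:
K(M) = 1/(12 + M)
K((87 - 19)/(112 - 51)) - 1*36929 = 1/(12 + (87 - 19)/(112 - 51)) - 1*36929 = 1/(12 + 68/61) - 36929 = 1/(800/61) - 36929 = 61/800 - 36929 = -29543139/800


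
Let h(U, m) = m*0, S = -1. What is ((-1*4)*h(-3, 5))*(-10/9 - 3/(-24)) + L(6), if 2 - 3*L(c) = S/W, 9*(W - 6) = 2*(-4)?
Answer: 101/138 ≈ 0.73188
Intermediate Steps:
W = 46/9 (W = 6 + (2*(-4))/9 = 6 + (1/9)*(-8) = 6 - 8/9 = 46/9 ≈ 5.1111)
h(U, m) = 0
L(c) = 101/138 (L(c) = 2/3 - (-1)/(3*46/9) = 2/3 - (-1)*9/(3*46) = 2/3 - 1/3*(-9/46) = 2/3 + 3/46 = 101/138)
((-1*4)*h(-3, 5))*(-10/9 - 3/(-24)) + L(6) = (-1*4*0)*(-10/9 - 3/(-24)) + 101/138 = (-4*0)*(-10*1/9 - 3*(-1/24)) + 101/138 = 0*(-10/9 + 1/8) + 101/138 = 0*(-71/72) + 101/138 = 0 + 101/138 = 101/138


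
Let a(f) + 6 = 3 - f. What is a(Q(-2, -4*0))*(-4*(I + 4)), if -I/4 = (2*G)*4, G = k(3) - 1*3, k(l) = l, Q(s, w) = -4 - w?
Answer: -16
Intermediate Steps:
a(f) = -3 - f (a(f) = -6 + (3 - f) = -3 - f)
G = 0 (G = 3 - 1*3 = 3 - 3 = 0)
I = 0 (I = -4*2*0*4 = -0*4 = -4*0 = 0)
a(Q(-2, -4*0))*(-4*(I + 4)) = (-3 - (-4 - (-4)*0))*(-4*(0 + 4)) = (-3 - (-4 - 1*0))*(-4*4) = (-3 - (-4 + 0))*(-16) = (-3 - 1*(-4))*(-16) = (-3 + 4)*(-16) = 1*(-16) = -16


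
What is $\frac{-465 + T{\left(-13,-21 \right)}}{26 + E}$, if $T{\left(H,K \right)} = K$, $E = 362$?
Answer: $- \frac{243}{194} \approx -1.2526$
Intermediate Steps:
$\frac{-465 + T{\left(-13,-21 \right)}}{26 + E} = \frac{-465 - 21}{26 + 362} = - \frac{486}{388} = \left(-486\right) \frac{1}{388} = - \frac{243}{194}$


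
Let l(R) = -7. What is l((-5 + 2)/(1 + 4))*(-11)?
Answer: 77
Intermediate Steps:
l((-5 + 2)/(1 + 4))*(-11) = -7*(-11) = 77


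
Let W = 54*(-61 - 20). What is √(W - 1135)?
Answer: I*√5509 ≈ 74.223*I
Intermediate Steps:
W = -4374 (W = 54*(-81) = -4374)
√(W - 1135) = √(-4374 - 1135) = √(-5509) = I*√5509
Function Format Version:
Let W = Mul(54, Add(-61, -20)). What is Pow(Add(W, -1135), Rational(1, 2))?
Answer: Mul(I, Pow(5509, Rational(1, 2))) ≈ Mul(74.223, I)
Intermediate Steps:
W = -4374 (W = Mul(54, -81) = -4374)
Pow(Add(W, -1135), Rational(1, 2)) = Pow(Add(-4374, -1135), Rational(1, 2)) = Pow(-5509, Rational(1, 2)) = Mul(I, Pow(5509, Rational(1, 2)))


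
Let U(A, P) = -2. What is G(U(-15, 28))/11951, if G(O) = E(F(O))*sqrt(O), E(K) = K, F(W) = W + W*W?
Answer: 2*I*sqrt(2)/11951 ≈ 0.00023667*I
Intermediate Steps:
F(W) = W + W**2
G(O) = O**(3/2)*(1 + O) (G(O) = (O*(1 + O))*sqrt(O) = O**(3/2)*(1 + O))
G(U(-15, 28))/11951 = ((-2)**(3/2)*(1 - 2))/11951 = (-2*I*sqrt(2)*(-1))*(1/11951) = (2*I*sqrt(2))*(1/11951) = 2*I*sqrt(2)/11951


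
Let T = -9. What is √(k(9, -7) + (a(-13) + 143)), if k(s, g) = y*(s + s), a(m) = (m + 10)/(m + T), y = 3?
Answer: √95414/22 ≈ 14.041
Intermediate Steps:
a(m) = (10 + m)/(-9 + m) (a(m) = (m + 10)/(m - 9) = (10 + m)/(-9 + m))
k(s, g) = 6*s (k(s, g) = 3*(s + s) = 3*(2*s) = 6*s)
√(k(9, -7) + (a(-13) + 143)) = √(6*9 + ((10 - 13)/(-9 - 13) + 143)) = √(54 + (-3/(-22) + 143)) = √(54 + (-1/22*(-3) + 143)) = √(54 + (3/22 + 143)) = √(54 + 3149/22) = √(4337/22) = √95414/22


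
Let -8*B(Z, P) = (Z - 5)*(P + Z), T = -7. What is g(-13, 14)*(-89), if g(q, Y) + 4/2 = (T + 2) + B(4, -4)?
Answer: 623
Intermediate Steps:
B(Z, P) = -(-5 + Z)*(P + Z)/8 (B(Z, P) = -(Z - 5)*(P + Z)/8 = -(-5 + Z)*(P + Z)/8)
g(q, Y) = -7 (g(q, Y) = -2 + ((-7 + 2) + (-⅛*4² + (5/8)*(-4) + (5/8)*4 - ⅛*(-4)*4)) = -2 + (-5 + (-⅛*16 - 5/2 + 5/2 + 2)) = -2 + (-5 + (-2 - 5/2 + 5/2 + 2)) = -2 + (-5 + 0) = -2 - 5 = -7)
g(-13, 14)*(-89) = -7*(-89) = 623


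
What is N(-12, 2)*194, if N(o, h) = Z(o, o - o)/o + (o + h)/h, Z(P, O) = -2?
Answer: -2813/3 ≈ -937.67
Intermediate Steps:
N(o, h) = -2/o + (h + o)/h (N(o, h) = -2/o + (o + h)/h = -2/o + (h + o)/h)
N(-12, 2)*194 = (1 - 2/(-12) - 12/2)*194 = (1 - 2*(-1/12) - 12*½)*194 = (1 + ⅙ - 6)*194 = -29/6*194 = -2813/3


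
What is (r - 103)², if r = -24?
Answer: 16129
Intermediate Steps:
(r - 103)² = (-24 - 103)² = (-127)² = 16129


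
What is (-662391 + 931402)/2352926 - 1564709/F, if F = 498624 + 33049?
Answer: -3538618603131/1250987225198 ≈ -2.8287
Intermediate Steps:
F = 531673
(-662391 + 931402)/2352926 - 1564709/F = (-662391 + 931402)/2352926 - 1564709/531673 = 269011*(1/2352926) - 1564709*1/531673 = 269011/2352926 - 1564709/531673 = -3538618603131/1250987225198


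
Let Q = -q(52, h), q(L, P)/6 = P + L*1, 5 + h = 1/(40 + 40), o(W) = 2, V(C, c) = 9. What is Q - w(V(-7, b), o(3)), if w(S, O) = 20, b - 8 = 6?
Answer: -12083/40 ≈ -302.08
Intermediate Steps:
b = 14 (b = 8 + 6 = 14)
h = -399/80 (h = -5 + 1/(40 + 40) = -5 + 1/80 = -399/80 ≈ -4.9875)
q(L, P) = 6*L + 6*P (q(L, P) = 6*(P + L*1) = 6*(P + L) = 6*(L + P) = 6*L + 6*P)
Q = -11283/40 (Q = -(6*52 + 6*(-399/80)) = -(312 - 1197/40) = -1*11283/40 = -11283/40 ≈ -282.08)
Q - w(V(-7, b), o(3)) = -11283/40 - 1*20 = -11283/40 - 20 = -12083/40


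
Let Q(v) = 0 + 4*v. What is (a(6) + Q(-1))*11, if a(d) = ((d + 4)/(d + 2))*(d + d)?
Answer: 121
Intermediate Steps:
a(d) = 2*d*(4 + d)/(2 + d) (a(d) = ((4 + d)/(2 + d))*(2*d) = 2*d*(4 + d)/(2 + d))
Q(v) = 4*v
(a(6) + Q(-1))*11 = (2*6*(4 + 6)/(2 + 6) + 4*(-1))*11 = (2*6*10/8 - 4)*11 = (2*6*(1/8)*10 - 4)*11 = (15 - 4)*11 = 11*11 = 121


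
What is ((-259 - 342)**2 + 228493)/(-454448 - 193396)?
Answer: -294847/323922 ≈ -0.91024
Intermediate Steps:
((-259 - 342)**2 + 228493)/(-454448 - 193396) = ((-601)**2 + 228493)/(-647844) = (361201 + 228493)*(-1/647844) = 589694*(-1/647844) = -294847/323922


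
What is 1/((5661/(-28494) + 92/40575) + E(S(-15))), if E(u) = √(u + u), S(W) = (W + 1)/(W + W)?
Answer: 3241108923061350/14765374831046591 + 1100139147613500*√210/14765374831046591 ≈ 1.2992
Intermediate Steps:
S(W) = (1 + W)/(2*W) (S(W) = (1 + W)/((2*W)) = (1 + W)*(1/(2*W)) = (1 + W)/(2*W))
E(u) = √2*√u (E(u) = √(2*u) = √2*√u)
1/((5661/(-28494) + 92/40575) + E(S(-15))) = 1/((5661/(-28494) + 92/40575) + √2*√((½)*(1 - 15)/(-15))) = 1/((5661*(-1/28494) + 92*(1/40575)) + √2*√((½)*(-1/15)*(-14))) = 1/((-629/3166 + 92/40575) + √2*√(7/15)) = 1/(-25230403/128460450 + √2*(√105/15)) = 1/(-25230403/128460450 + √210/15)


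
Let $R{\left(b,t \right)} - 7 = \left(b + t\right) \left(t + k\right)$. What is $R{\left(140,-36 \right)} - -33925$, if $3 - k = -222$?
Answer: $53588$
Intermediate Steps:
$k = 225$ ($k = 3 - -222 = 3 + 222 = 225$)
$R{\left(b,t \right)} = 7 + \left(225 + t\right) \left(b + t\right)$ ($R{\left(b,t \right)} = 7 + \left(b + t\right) \left(t + 225\right) = 7 + \left(b + t\right) \left(225 + t\right) = 7 + \left(225 + t\right) \left(b + t\right)$)
$R{\left(140,-36 \right)} - -33925 = \left(7 + \left(-36\right)^{2} + 225 \cdot 140 + 225 \left(-36\right) + 140 \left(-36\right)\right) - -33925 = \left(7 + 1296 + 31500 - 8100 - 5040\right) + 33925 = 19663 + 33925 = 53588$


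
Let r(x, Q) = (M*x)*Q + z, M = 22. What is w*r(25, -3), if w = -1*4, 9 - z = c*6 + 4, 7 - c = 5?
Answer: 6628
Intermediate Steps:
c = 2 (c = 7 - 1*5 = 7 - 5 = 2)
z = -7 (z = 9 - (2*6 + 4) = 9 - (12 + 4) = 9 - 1*16 = 9 - 16 = -7)
w = -4
r(x, Q) = -7 + 22*Q*x (r(x, Q) = (22*x)*Q - 7 = 22*Q*x - 7 = -7 + 22*Q*x)
w*r(25, -3) = -4*(-7 + 22*(-3)*25) = -4*(-7 - 1650) = -4*(-1657) = 6628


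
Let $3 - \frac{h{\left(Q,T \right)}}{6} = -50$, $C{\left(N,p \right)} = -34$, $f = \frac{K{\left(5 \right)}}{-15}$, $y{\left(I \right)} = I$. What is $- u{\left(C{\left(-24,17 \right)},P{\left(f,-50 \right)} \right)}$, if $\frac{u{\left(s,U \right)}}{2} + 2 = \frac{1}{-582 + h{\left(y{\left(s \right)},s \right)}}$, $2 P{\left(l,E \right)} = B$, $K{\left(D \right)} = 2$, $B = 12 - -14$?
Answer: $\frac{529}{132} \approx 4.0076$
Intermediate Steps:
$B = 26$ ($B = 12 + 14 = 26$)
$f = - \frac{2}{15}$ ($f = \frac{2}{-15} = 2 \left(- \frac{1}{15}\right) = - \frac{2}{15} \approx -0.13333$)
$P{\left(l,E \right)} = 13$ ($P{\left(l,E \right)} = \frac{1}{2} \cdot 26 = 13$)
$h{\left(Q,T \right)} = 318$ ($h{\left(Q,T \right)} = 18 - -300 = 18 + 300 = 318$)
$u{\left(s,U \right)} = - \frac{529}{132}$ ($u{\left(s,U \right)} = -4 + \frac{2}{-582 + 318} = -4 + \frac{2}{-264} = -4 + 2 \left(- \frac{1}{264}\right) = -4 - \frac{1}{132} = - \frac{529}{132}$)
$- u{\left(C{\left(-24,17 \right)},P{\left(f,-50 \right)} \right)} = \left(-1\right) \left(- \frac{529}{132}\right) = \frac{529}{132}$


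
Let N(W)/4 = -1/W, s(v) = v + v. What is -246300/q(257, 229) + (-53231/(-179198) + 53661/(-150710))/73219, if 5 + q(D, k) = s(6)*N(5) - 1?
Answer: 101466386842476964179/6426616462945315 ≈ 15788.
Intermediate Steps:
s(v) = 2*v
N(W) = -4/W (N(W) = 4*(-1/W) = -4/W)
q(D, k) = -78/5 (q(D, k) = -5 + ((2*6)*(-4/5) - 1) = -5 + (12*(-4*⅕) - 1) = -5 + (12*(-⅘) - 1) = -5 + (-48/5 - 1) = -5 - 53/5 = -78/5)
-246300/q(257, 229) + (-53231/(-179198) + 53661/(-150710))/73219 = -246300/(-78/5) + (-53231/(-179198) + 53661/(-150710))/73219 = -246300*(-5/78) + (-53231*(-1/179198) + 53661*(-1/150710))*(1/73219) = 205250/13 + (53231/179198 - 53661/150710)*(1/73219) = 205250/13 - 398374967/6751732645*1/73219 = 205250/13 - 398374967/494355112534255 = 101466386842476964179/6426616462945315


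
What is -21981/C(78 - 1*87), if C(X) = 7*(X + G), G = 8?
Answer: 21981/7 ≈ 3140.1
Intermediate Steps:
C(X) = 56 + 7*X (C(X) = 7*(X + 8) = 7*(8 + X) = 56 + 7*X)
-21981/C(78 - 1*87) = -21981/(56 + 7*(78 - 1*87)) = -21981/(56 + 7*(78 - 87)) = -21981/(56 + 7*(-9)) = -21981/(56 - 63) = -21981/(-7) = -21981*(-⅐) = 21981/7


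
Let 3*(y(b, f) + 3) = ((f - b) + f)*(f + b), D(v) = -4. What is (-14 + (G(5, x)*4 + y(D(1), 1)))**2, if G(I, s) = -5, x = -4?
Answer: 1849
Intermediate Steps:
y(b, f) = -3 + (b + f)*(-b + 2*f)/3 (y(b, f) = -3 + (((f - b) + f)*(f + b))/3 = -3 + ((-b + 2*f)*(b + f))/3 = -3 + ((b + f)*(-b + 2*f))/3 = -3 + (b + f)*(-b + 2*f)/3)
(-14 + (G(5, x)*4 + y(D(1), 1)))**2 = (-14 + (-5*4 + (-3 - 1/3*(-4)**2 + (2/3)*1**2 + (1/3)*(-4)*1)))**2 = (-14 + (-20 + (-3 - 1/3*16 + (2/3)*1 - 4/3)))**2 = (-14 + (-20 + (-3 - 16/3 + 2/3 - 4/3)))**2 = (-14 + (-20 - 9))**2 = (-14 - 29)**2 = (-43)**2 = 1849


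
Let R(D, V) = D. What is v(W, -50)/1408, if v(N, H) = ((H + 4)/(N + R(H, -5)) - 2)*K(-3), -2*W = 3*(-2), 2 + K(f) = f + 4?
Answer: 3/4136 ≈ 0.00072534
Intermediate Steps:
K(f) = 2 + f (K(f) = -2 + (f + 4) = -2 + (4 + f) = 2 + f)
W = 3 (W = -3*(-2)/2 = -½*(-6) = 3)
v(N, H) = 2 - (4 + H)/(H + N) (v(N, H) = ((H + 4)/(N + H) - 2)*(2 - 3) = ((4 + H)/(H + N) - 2)*(-1) = (-2 + (4 + H)/(H + N))*(-1) = 2 - (4 + H)/(H + N))
v(W, -50)/1408 = ((-4 - 50 + 2*3)/(-50 + 3))/1408 = ((-4 - 50 + 6)/(-47))*(1/1408) = -1/47*(-48)*(1/1408) = (48/47)*(1/1408) = 3/4136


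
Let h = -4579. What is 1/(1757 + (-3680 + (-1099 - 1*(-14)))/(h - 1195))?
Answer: 5774/10149683 ≈ 0.00056888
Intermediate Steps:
1/(1757 + (-3680 + (-1099 - 1*(-14)))/(h - 1195)) = 1/(1757 + (-3680 + (-1099 - 1*(-14)))/(-4579 - 1195)) = 1/(1757 + (-3680 + (-1099 + 14))/(-5774)) = 1/(1757 + (-3680 - 1085)*(-1/5774)) = 1/(1757 - 4765*(-1/5774)) = 1/(1757 + 4765/5774) = 1/(10149683/5774) = 5774/10149683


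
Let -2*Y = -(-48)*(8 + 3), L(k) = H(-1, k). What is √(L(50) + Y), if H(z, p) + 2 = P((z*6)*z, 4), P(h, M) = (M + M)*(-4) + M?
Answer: 7*I*√6 ≈ 17.146*I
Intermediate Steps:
P(h, M) = -7*M (P(h, M) = (2*M)*(-4) + M = -8*M + M = -7*M)
H(z, p) = -30 (H(z, p) = -2 - 7*4 = -2 - 28 = -30)
L(k) = -30
Y = -264 (Y = -(-3)*(-8*(8 + 3)) = -(-3)*(-8*11) = -(-3)*(-88) = -½*528 = -264)
√(L(50) + Y) = √(-30 - 264) = √(-294) = 7*I*√6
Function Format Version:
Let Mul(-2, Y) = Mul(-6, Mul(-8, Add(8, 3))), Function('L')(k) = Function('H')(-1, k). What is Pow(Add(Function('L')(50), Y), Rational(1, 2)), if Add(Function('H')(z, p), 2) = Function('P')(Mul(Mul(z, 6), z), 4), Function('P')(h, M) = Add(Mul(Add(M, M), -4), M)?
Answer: Mul(7, I, Pow(6, Rational(1, 2))) ≈ Mul(17.146, I)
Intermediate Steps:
Function('P')(h, M) = Mul(-7, M) (Function('P')(h, M) = Add(Mul(Mul(2, M), -4), M) = Add(Mul(-8, M), M) = Mul(-7, M))
Function('H')(z, p) = -30 (Function('H')(z, p) = Add(-2, Mul(-7, 4)) = Add(-2, -28) = -30)
Function('L')(k) = -30
Y = -264 (Y = Mul(Rational(-1, 2), Mul(-6, Mul(-8, Add(8, 3)))) = Mul(Rational(-1, 2), Mul(-6, Mul(-8, 11))) = Mul(Rational(-1, 2), Mul(-6, -88)) = Mul(Rational(-1, 2), 528) = -264)
Pow(Add(Function('L')(50), Y), Rational(1, 2)) = Pow(Add(-30, -264), Rational(1, 2)) = Pow(-294, Rational(1, 2)) = Mul(7, I, Pow(6, Rational(1, 2)))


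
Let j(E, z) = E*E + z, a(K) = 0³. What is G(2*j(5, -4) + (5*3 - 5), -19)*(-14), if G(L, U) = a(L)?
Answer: 0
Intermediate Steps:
a(K) = 0
j(E, z) = z + E² (j(E, z) = E² + z = z + E²)
G(L, U) = 0
G(2*j(5, -4) + (5*3 - 5), -19)*(-14) = 0*(-14) = 0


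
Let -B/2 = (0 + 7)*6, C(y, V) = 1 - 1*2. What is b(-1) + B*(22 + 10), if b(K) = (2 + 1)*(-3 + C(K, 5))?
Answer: -2700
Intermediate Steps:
C(y, V) = -1 (C(y, V) = 1 - 2 = -1)
B = -84 (B = -2*(0 + 7)*6 = -14*6 = -2*42 = -84)
b(K) = -12 (b(K) = (2 + 1)*(-3 - 1) = 3*(-4) = -12)
b(-1) + B*(22 + 10) = -12 - 84*(22 + 10) = -12 - 84*32 = -12 - 2688 = -2700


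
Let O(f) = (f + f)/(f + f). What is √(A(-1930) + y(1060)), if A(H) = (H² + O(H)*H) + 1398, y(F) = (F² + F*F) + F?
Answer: 2*√1493157 ≈ 2443.9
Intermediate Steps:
O(f) = 1 (O(f) = (2*f)/((2*f)) = (2*f)*(1/(2*f)) = 1)
y(F) = F + 2*F² (y(F) = (F² + F²) + F = 2*F² + F = F + 2*F²)
A(H) = 1398 + H + H² (A(H) = (H² + 1*H) + 1398 = (H² + H) + 1398 = (H + H²) + 1398 = 1398 + H + H²)
√(A(-1930) + y(1060)) = √((1398 - 1930 + (-1930)²) + 1060*(1 + 2*1060)) = √((1398 - 1930 + 3724900) + 1060*(1 + 2120)) = √(3724368 + 1060*2121) = √(3724368 + 2248260) = √5972628 = 2*√1493157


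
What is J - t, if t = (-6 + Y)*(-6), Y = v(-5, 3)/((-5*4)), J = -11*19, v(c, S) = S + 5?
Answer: -1237/5 ≈ -247.40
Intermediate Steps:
v(c, S) = 5 + S
J = -209
Y = -2/5 (Y = (5 + 3)/((-5*4)) = 8/(-20) = 8*(-1/20) = -2/5 ≈ -0.40000)
t = 192/5 (t = (-6 - 2/5)*(-6) = -32/5*(-6) = 192/5 ≈ 38.400)
J - t = -209 - 1*192/5 = -209 - 192/5 = -1237/5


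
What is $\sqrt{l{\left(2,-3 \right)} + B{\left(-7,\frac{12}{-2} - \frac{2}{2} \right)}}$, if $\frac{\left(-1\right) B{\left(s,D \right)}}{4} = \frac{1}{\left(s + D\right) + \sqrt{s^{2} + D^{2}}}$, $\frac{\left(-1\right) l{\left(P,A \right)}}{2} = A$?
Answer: $\frac{\sqrt{616 - 294 \sqrt{2}}}{7 \sqrt{2 - \sqrt{2}}} \approx 2.6411$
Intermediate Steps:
$l{\left(P,A \right)} = - 2 A$
$B{\left(s,D \right)} = - \frac{4}{D + s + \sqrt{D^{2} + s^{2}}}$ ($B{\left(s,D \right)} = - \frac{4}{\left(s + D\right) + \sqrt{s^{2} + D^{2}}} = - \frac{4}{\left(D + s\right) + \sqrt{D^{2} + s^{2}}} = - \frac{4}{D + s + \sqrt{D^{2} + s^{2}}}$)
$\sqrt{l{\left(2,-3 \right)} + B{\left(-7,\frac{12}{-2} - \frac{2}{2} \right)}} = \sqrt{\left(-2\right) \left(-3\right) - \frac{4}{\left(\frac{12}{-2} - \frac{2}{2}\right) - 7 + \sqrt{\left(\frac{12}{-2} - \frac{2}{2}\right)^{2} + \left(-7\right)^{2}}}} = \sqrt{6 - \frac{4}{\left(12 \left(- \frac{1}{2}\right) - 1\right) - 7 + \sqrt{\left(12 \left(- \frac{1}{2}\right) - 1\right)^{2} + 49}}} = \sqrt{6 - \frac{4}{\left(-6 - 1\right) - 7 + \sqrt{\left(-6 - 1\right)^{2} + 49}}} = \sqrt{6 - \frac{4}{-7 - 7 + \sqrt{\left(-7\right)^{2} + 49}}} = \sqrt{6 - \frac{4}{-7 - 7 + \sqrt{49 + 49}}} = \sqrt{6 - \frac{4}{-7 - 7 + \sqrt{98}}} = \sqrt{6 - \frac{4}{-7 - 7 + 7 \sqrt{2}}} = \sqrt{6 - \frac{4}{-14 + 7 \sqrt{2}}}$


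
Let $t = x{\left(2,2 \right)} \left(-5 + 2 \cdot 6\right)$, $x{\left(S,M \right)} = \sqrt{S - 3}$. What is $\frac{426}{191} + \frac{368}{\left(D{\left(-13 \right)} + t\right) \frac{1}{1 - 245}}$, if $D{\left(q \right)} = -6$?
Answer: $\frac{102937842}{16235} + \frac{628544 i}{85} \approx 6340.5 + 7394.6 i$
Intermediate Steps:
$x{\left(S,M \right)} = \sqrt{-3 + S}$
$t = 7 i$ ($t = \sqrt{-3 + 2} \left(-5 + 2 \cdot 6\right) = \sqrt{-1} \left(-5 + 12\right) = i 7 = 7 i \approx 7.0 i$)
$\frac{426}{191} + \frac{368}{\left(D{\left(-13 \right)} + t\right) \frac{1}{1 - 245}} = \frac{426}{191} + \frac{368}{\left(-6 + 7 i\right) \frac{1}{1 - 245}} = 426 \cdot \frac{1}{191} + \frac{368}{\left(-6 + 7 i\right) \frac{1}{-244}} = \frac{426}{191} + \frac{368}{\left(-6 + 7 i\right) \left(- \frac{1}{244}\right)} = \frac{426}{191} + \frac{368}{\frac{3}{122} - \frac{7 i}{244}} = \frac{426}{191} + 368 \frac{59536 \left(\frac{3}{122} + \frac{7 i}{244}\right)}{85} = \frac{426}{191} + \frac{21909248 \left(\frac{3}{122} + \frac{7 i}{244}\right)}{85}$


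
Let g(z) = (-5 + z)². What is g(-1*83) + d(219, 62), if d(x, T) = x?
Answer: 7963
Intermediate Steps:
g(-1*83) + d(219, 62) = (-5 - 1*83)² + 219 = (-5 - 83)² + 219 = (-88)² + 219 = 7744 + 219 = 7963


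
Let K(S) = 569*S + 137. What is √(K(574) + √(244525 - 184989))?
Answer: √326987 ≈ 571.83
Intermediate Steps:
K(S) = 137 + 569*S
√(K(574) + √(244525 - 184989)) = √((137 + 569*574) + √(244525 - 184989)) = √((137 + 326606) + √59536) = √(326743 + 244) = √326987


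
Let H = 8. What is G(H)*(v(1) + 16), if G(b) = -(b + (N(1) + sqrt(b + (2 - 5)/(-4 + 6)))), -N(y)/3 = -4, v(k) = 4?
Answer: -400 - 10*sqrt(26) ≈ -450.99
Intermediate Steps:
N(y) = 12 (N(y) = -3*(-4) = 12)
G(b) = -12 - b - sqrt(-3/2 + b) (G(b) = -(b + (12 + sqrt(b + (2 - 5)/(-4 + 6)))) = -(b + (12 + sqrt(b - 3/2))) = -(b + (12 + sqrt(-3/2 + b))) = -(12 + b + sqrt(-3/2 + b)) = -12 - b - sqrt(-3/2 + b))
G(H)*(v(1) + 16) = (-12 - 1*8 - sqrt(-6 + 4*8)/2)*(4 + 16) = (-12 - 8 - sqrt(-6 + 32)/2)*20 = (-12 - 8 - sqrt(26)/2)*20 = (-20 - sqrt(26)/2)*20 = -400 - 10*sqrt(26)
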